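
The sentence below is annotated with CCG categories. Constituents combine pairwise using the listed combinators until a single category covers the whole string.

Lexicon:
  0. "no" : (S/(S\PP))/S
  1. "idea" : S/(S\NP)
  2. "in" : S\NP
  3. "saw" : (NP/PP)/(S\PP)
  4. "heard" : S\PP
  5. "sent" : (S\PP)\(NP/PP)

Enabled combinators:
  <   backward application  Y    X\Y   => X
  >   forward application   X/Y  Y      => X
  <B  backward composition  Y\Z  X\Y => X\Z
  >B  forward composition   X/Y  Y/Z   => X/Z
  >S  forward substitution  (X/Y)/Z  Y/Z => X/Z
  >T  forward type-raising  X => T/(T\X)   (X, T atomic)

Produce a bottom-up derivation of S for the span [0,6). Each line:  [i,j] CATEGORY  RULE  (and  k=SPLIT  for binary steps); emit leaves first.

[0,6] S   >
  [0,3] S/(S\PP)   >
    [0,1] "no" : (S/(S\PP))/S
    [1,3] S   >
      [1,2] "idea" : S/(S\NP)
      [2,3] "in" : S\NP
  [3,6] S\PP   <
    [3,5] NP/PP   >
      [3,4] "saw" : (NP/PP)/(S\PP)
      [4,5] "heard" : S\PP
    [5,6] "sent" : (S\PP)\(NP/PP)

[0,1] (S/(S\PP))/S  lex  "no"
[1,2] S/(S\NP)  lex  "idea"
[2,3] S\NP  lex  "in"
[1,3] S  >  k=2
[0,3] S/(S\PP)  >  k=1
[3,4] (NP/PP)/(S\PP)  lex  "saw"
[4,5] S\PP  lex  "heard"
[3,5] NP/PP  >  k=4
[5,6] (S\PP)\(NP/PP)  lex  "sent"
[3,6] S\PP  <  k=5
[0,6] S  >  k=3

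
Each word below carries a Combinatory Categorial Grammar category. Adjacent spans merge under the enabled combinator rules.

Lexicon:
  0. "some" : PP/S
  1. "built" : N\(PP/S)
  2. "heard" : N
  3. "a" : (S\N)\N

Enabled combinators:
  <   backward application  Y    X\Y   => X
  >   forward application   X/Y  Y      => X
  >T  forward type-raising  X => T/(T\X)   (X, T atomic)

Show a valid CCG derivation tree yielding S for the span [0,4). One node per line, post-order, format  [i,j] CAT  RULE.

[0,4] S   <
  [0,2] N   <
    [0,1] "some" : PP/S
    [1,2] "built" : N\(PP/S)
  [2,4] S\N   <
    [2,3] "heard" : N
    [3,4] "a" : (S\N)\N

[0,1] PP/S  lex  "some"
[1,2] N\(PP/S)  lex  "built"
[0,2] N  <  k=1
[2,3] N  lex  "heard"
[3,4] (S\N)\N  lex  "a"
[2,4] S\N  <  k=3
[0,4] S  <  k=2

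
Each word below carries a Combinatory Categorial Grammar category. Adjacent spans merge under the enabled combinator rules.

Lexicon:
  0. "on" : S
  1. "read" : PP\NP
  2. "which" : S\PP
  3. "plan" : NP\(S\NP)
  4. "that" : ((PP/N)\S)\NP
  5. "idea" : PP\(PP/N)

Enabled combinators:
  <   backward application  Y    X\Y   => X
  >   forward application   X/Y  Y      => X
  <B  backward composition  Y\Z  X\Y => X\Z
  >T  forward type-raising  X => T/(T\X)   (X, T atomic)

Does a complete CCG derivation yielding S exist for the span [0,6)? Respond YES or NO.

S PP\NP S\PP NP\(S\NP) ((PP/N)\S)\NP PP\(PP/N)
CKY chart[0,6] = {N/(N\PP), NP/(NP\PP), PP, PP/(PP\PP), S/(S\PP)}; S ∉ chart

NO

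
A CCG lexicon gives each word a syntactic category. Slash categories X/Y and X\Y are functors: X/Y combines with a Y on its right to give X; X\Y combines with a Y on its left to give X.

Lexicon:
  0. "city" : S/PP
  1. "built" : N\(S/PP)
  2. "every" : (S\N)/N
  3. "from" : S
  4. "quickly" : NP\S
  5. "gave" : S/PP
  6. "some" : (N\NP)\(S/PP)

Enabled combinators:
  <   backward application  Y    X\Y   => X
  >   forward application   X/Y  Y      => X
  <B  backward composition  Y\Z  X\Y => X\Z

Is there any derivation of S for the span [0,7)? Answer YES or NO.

YES

[0,7] S   <
  [0,2] N   <
    [0,1] "city" : S/PP
    [1,2] "built" : N\(S/PP)
  [2,7] S\N   >
    [2,3] "every" : (S\N)/N
    [3,7] N   <
      [3,5] NP   <
        [3,4] "from" : S
        [4,5] "quickly" : NP\S
      [5,7] N\NP   <
        [5,6] "gave" : S/PP
        [6,7] "some" : (N\NP)\(S/PP)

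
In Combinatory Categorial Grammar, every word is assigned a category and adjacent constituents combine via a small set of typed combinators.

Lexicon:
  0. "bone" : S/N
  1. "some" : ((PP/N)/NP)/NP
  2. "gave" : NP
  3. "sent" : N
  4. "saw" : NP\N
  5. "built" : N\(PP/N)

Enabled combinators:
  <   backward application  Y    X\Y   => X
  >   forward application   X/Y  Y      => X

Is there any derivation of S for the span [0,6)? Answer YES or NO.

[0,6] S   >
  [0,1] "bone" : S/N
  [1,6] N   <
    [1,5] PP/N   >
      [1,3] (PP/N)/NP   >
        [1,2] "some" : ((PP/N)/NP)/NP
        [2,3] "gave" : NP
      [3,5] NP   <
        [3,4] "sent" : N
        [4,5] "saw" : NP\N
    [5,6] "built" : N\(PP/N)

YES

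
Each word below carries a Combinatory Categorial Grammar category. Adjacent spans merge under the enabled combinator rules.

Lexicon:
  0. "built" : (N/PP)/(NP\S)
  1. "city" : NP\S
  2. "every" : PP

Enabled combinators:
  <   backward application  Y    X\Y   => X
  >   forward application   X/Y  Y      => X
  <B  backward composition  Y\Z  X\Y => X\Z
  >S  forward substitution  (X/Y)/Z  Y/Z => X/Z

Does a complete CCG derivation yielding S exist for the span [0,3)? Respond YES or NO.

(N/PP)/(NP\S) NP\S PP
CKY chart[0,3] = {N}; S ∉ chart

NO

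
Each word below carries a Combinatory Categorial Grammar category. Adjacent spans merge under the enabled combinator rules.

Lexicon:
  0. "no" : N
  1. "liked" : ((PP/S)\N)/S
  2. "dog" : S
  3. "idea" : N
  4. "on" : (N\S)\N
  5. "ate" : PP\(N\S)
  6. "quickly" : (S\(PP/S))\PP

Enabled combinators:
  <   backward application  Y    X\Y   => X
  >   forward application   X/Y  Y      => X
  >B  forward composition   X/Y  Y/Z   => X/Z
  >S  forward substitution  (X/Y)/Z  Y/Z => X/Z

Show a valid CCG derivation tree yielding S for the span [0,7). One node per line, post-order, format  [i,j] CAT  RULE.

[0,1] N  lex  "no"
[1,2] ((PP/S)\N)/S  lex  "liked"
[2,3] S  lex  "dog"
[1,3] (PP/S)\N  >  k=2
[0,3] PP/S  <  k=1
[3,4] N  lex  "idea"
[4,5] (N\S)\N  lex  "on"
[3,5] N\S  <  k=4
[5,6] PP\(N\S)  lex  "ate"
[3,6] PP  <  k=5
[6,7] (S\(PP/S))\PP  lex  "quickly"
[3,7] S\(PP/S)  <  k=6
[0,7] S  <  k=3

[0,7] S   <
  [0,3] PP/S   <
    [0,1] "no" : N
    [1,3] (PP/S)\N   >
      [1,2] "liked" : ((PP/S)\N)/S
      [2,3] "dog" : S
  [3,7] S\(PP/S)   <
    [3,6] PP   <
      [3,5] N\S   <
        [3,4] "idea" : N
        [4,5] "on" : (N\S)\N
      [5,6] "ate" : PP\(N\S)
    [6,7] "quickly" : (S\(PP/S))\PP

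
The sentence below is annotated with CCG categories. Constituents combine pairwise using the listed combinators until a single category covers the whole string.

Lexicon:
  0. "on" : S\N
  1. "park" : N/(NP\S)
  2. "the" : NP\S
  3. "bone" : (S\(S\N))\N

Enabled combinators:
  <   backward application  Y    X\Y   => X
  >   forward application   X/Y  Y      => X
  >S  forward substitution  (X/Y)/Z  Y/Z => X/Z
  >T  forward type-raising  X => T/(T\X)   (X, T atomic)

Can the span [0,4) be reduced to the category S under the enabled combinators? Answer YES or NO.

YES

[0,4] S   <
  [0,1] "on" : S\N
  [1,4] S\(S\N)   <
    [1,3] N   >
      [1,2] "park" : N/(NP\S)
      [2,3] "the" : NP\S
    [3,4] "bone" : (S\(S\N))\N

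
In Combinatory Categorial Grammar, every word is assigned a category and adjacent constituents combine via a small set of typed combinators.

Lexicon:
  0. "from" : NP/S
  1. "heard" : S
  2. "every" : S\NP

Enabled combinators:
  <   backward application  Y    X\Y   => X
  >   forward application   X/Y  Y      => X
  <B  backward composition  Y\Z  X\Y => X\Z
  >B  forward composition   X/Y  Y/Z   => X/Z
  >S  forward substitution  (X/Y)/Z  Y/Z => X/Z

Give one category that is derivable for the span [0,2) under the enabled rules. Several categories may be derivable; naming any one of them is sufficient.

NP

[0,3] S   <
  [0,2] NP   >
    [0,1] "from" : NP/S
    [1,2] "heard" : S
  [2,3] "every" : S\NP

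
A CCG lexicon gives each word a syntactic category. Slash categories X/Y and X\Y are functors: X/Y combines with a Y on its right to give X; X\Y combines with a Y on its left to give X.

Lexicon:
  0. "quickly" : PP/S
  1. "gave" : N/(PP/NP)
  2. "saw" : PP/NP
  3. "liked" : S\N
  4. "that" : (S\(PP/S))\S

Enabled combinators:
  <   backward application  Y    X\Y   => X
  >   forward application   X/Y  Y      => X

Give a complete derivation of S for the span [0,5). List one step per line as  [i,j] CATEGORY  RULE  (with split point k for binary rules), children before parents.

[0,1] PP/S  lex  "quickly"
[1,2] N/(PP/NP)  lex  "gave"
[2,3] PP/NP  lex  "saw"
[1,3] N  >  k=2
[3,4] S\N  lex  "liked"
[1,4] S  <  k=3
[4,5] (S\(PP/S))\S  lex  "that"
[1,5] S\(PP/S)  <  k=4
[0,5] S  <  k=1

[0,5] S   <
  [0,1] "quickly" : PP/S
  [1,5] S\(PP/S)   <
    [1,4] S   <
      [1,3] N   >
        [1,2] "gave" : N/(PP/NP)
        [2,3] "saw" : PP/NP
      [3,4] "liked" : S\N
    [4,5] "that" : (S\(PP/S))\S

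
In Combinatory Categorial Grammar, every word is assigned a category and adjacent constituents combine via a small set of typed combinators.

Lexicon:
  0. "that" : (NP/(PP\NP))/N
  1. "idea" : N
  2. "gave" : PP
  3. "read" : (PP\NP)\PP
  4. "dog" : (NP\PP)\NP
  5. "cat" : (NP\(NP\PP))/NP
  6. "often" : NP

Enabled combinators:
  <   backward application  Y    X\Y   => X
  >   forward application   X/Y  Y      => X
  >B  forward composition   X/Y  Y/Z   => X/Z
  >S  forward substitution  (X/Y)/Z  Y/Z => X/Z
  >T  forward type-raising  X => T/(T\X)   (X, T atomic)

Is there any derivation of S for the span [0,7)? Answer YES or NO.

NO

(NP/(PP\NP))/N N PP (PP\NP)\PP (NP\PP)\NP (NP\(NP\PP))/NP NP
CKY chart[0,7] = {N/(N\NP), NP, NP/(NP\NP), PP/(PP\NP), S/(S\NP)}; S ∉ chart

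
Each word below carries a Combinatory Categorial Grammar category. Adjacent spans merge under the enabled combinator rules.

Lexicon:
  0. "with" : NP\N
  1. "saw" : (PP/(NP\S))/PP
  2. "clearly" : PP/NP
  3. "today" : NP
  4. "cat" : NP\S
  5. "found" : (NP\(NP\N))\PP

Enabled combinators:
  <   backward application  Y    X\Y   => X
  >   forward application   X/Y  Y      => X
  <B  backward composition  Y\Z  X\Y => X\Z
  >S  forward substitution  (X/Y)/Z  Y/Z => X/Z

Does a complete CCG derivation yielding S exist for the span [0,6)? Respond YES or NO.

NO

NP\N (PP/(NP\S))/PP PP/NP NP NP\S (NP\(NP\N))\PP
CKY chart[0,6] = {NP}; S ∉ chart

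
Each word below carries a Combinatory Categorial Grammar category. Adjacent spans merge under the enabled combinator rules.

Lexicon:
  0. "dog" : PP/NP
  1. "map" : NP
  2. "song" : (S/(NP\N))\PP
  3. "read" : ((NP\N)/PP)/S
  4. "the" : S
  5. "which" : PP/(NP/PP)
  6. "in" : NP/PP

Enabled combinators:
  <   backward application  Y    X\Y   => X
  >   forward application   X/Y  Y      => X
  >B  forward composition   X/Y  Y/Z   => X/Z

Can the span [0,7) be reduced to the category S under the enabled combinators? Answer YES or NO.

[0,7] S   >
  [0,3] S/(NP\N)   <
    [0,2] PP   >
      [0,1] "dog" : PP/NP
      [1,2] "map" : NP
    [2,3] "song" : (S/(NP\N))\PP
  [3,7] NP\N   >
    [3,5] (NP\N)/PP   >
      [3,4] "read" : ((NP\N)/PP)/S
      [4,5] "the" : S
    [5,7] PP   >
      [5,6] "which" : PP/(NP/PP)
      [6,7] "in" : NP/PP

YES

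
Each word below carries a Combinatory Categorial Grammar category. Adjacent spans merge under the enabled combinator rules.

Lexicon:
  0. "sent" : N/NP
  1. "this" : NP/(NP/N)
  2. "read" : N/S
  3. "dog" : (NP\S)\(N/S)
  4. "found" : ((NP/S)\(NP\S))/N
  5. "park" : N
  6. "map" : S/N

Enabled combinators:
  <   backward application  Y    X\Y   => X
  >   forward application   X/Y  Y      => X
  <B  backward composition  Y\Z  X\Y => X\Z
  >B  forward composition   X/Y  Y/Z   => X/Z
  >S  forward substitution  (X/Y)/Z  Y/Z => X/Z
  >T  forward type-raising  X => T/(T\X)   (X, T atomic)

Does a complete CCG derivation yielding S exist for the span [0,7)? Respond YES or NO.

N/NP NP/(NP/N) N/S (NP\S)\(N/S) ((NP/S)\(NP\S))/N N S/N
CKY chart[0,7] = {N, N/(NP\NP), N/(N\N), NP/(NP\N), PP/(PP\N), S/(S\N)}; S ∉ chart

NO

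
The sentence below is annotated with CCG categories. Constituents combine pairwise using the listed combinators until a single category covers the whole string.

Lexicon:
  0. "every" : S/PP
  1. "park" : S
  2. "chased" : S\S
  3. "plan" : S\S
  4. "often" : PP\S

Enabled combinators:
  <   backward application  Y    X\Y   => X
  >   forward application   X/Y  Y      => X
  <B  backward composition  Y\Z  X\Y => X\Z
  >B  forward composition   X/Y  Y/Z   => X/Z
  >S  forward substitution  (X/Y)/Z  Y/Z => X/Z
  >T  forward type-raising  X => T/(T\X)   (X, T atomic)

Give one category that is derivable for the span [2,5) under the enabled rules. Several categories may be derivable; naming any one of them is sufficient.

PP\S

[0,5] S   >
  [0,1] "every" : S/PP
  [1,5] PP   >
    [1,2] PP/(PP\S)   >T
      [1,2] "park" : S
    [2,5] PP\S   <B
      [2,3] "chased" : S\S
      [3,5] PP\S   <B
        [3,4] "plan" : S\S
        [4,5] "often" : PP\S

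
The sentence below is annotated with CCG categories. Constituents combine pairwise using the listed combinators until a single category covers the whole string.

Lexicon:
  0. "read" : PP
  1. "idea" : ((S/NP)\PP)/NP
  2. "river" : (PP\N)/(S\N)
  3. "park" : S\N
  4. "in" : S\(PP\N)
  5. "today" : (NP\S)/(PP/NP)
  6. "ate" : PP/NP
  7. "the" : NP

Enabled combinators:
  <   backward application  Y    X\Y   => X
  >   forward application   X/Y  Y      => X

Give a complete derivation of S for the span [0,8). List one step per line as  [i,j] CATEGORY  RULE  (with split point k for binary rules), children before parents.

[0,1] PP  lex  "read"
[1,2] ((S/NP)\PP)/NP  lex  "idea"
[2,3] (PP\N)/(S\N)  lex  "river"
[3,4] S\N  lex  "park"
[2,4] PP\N  >  k=3
[4,5] S\(PP\N)  lex  "in"
[2,5] S  <  k=4
[5,6] (NP\S)/(PP/NP)  lex  "today"
[6,7] PP/NP  lex  "ate"
[5,7] NP\S  >  k=6
[2,7] NP  <  k=5
[1,7] (S/NP)\PP  >  k=2
[0,7] S/NP  <  k=1
[7,8] NP  lex  "the"
[0,8] S  >  k=7

[0,8] S   >
  [0,7] S/NP   <
    [0,1] "read" : PP
    [1,7] (S/NP)\PP   >
      [1,2] "idea" : ((S/NP)\PP)/NP
      [2,7] NP   <
        [2,5] S   <
          [2,4] PP\N   >
            [2,3] "river" : (PP\N)/(S\N)
            [3,4] "park" : S\N
          [4,5] "in" : S\(PP\N)
        [5,7] NP\S   >
          [5,6] "today" : (NP\S)/(PP/NP)
          [6,7] "ate" : PP/NP
  [7,8] "the" : NP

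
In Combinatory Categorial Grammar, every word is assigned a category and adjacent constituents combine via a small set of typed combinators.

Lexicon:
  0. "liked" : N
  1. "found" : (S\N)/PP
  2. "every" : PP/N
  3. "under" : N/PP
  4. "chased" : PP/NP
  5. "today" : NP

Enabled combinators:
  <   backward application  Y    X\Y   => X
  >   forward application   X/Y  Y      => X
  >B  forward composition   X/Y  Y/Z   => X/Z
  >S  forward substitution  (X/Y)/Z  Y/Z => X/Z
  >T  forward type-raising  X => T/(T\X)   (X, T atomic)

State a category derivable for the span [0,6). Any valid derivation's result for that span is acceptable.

[0,6] S   <
  [0,1] "liked" : N
  [1,6] S\N   >
    [1,2] "found" : (S\N)/PP
    [2,6] PP   >
      [2,5] PP/NP   >B
        [2,3] "every" : PP/N
        [3,5] N/NP   >B
          [3,4] "under" : N/PP
          [4,5] "chased" : PP/NP
      [5,6] "today" : NP

S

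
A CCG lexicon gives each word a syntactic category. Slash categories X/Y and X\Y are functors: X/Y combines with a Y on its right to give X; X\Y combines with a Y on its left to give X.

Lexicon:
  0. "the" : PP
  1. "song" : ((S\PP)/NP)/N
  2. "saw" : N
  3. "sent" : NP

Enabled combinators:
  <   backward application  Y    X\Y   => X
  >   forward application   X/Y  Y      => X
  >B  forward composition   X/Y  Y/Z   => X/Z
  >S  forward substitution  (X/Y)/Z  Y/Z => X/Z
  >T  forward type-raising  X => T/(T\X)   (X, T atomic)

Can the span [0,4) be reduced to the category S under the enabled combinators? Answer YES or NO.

[0,4] S   >
  [0,1] S/(S\PP)   >T
    [0,1] "the" : PP
  [1,4] S\PP   >
    [1,3] (S\PP)/NP   >
      [1,2] "song" : ((S\PP)/NP)/N
      [2,3] "saw" : N
    [3,4] "sent" : NP

YES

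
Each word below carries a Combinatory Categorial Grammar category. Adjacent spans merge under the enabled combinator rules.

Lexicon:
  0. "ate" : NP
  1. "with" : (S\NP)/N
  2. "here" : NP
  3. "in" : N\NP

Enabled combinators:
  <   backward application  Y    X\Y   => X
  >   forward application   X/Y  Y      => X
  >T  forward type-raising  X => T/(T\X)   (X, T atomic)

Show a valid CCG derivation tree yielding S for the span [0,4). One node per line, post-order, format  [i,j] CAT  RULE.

[0,4] S   >
  [0,1] S/(S\NP)   >T
    [0,1] "ate" : NP
  [1,4] S\NP   >
    [1,2] "with" : (S\NP)/N
    [2,4] N   <
      [2,3] "here" : NP
      [3,4] "in" : N\NP

[0,1] NP  lex  "ate"
[0,1] S/(S\NP)  >T
[1,2] (S\NP)/N  lex  "with"
[2,3] NP  lex  "here"
[3,4] N\NP  lex  "in"
[2,4] N  <  k=3
[1,4] S\NP  >  k=2
[0,4] S  >  k=1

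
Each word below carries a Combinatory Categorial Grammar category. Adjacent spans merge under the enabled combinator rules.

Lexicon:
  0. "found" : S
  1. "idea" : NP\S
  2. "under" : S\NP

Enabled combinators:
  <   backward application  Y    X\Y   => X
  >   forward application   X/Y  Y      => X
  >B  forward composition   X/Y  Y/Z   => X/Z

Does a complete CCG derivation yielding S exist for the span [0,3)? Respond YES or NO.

[0,3] S   <
  [0,2] NP   <
    [0,1] "found" : S
    [1,2] "idea" : NP\S
  [2,3] "under" : S\NP

YES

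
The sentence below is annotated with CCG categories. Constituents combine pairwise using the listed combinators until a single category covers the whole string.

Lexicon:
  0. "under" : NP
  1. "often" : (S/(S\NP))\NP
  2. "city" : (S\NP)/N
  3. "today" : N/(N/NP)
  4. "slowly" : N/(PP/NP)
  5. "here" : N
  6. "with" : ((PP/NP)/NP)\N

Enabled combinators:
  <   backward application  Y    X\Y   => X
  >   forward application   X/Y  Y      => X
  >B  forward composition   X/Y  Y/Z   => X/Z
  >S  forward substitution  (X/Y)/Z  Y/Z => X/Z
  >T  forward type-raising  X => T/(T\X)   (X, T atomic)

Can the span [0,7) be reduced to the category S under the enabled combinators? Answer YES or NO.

YES

[0,7] S   >
  [0,2] S/(S\NP)   <
    [0,1] "under" : NP
    [1,2] "often" : (S/(S\NP))\NP
  [2,7] S\NP   >
    [2,3] "city" : (S\NP)/N
    [3,7] N   >
      [3,4] "today" : N/(N/NP)
      [4,7] N/NP   >B
        [4,5] "slowly" : N/(PP/NP)
        [5,7] (PP/NP)/NP   <
          [5,6] "here" : N
          [6,7] "with" : ((PP/NP)/NP)\N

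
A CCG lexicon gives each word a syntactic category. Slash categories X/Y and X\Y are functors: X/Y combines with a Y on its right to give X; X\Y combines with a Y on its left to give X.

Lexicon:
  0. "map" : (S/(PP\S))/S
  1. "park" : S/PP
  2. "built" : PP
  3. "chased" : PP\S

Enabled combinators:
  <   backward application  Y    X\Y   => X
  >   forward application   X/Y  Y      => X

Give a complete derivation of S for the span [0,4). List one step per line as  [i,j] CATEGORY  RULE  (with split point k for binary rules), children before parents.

[0,1] (S/(PP\S))/S  lex  "map"
[1,2] S/PP  lex  "park"
[2,3] PP  lex  "built"
[1,3] S  >  k=2
[0,3] S/(PP\S)  >  k=1
[3,4] PP\S  lex  "chased"
[0,4] S  >  k=3

[0,4] S   >
  [0,3] S/(PP\S)   >
    [0,1] "map" : (S/(PP\S))/S
    [1,3] S   >
      [1,2] "park" : S/PP
      [2,3] "built" : PP
  [3,4] "chased" : PP\S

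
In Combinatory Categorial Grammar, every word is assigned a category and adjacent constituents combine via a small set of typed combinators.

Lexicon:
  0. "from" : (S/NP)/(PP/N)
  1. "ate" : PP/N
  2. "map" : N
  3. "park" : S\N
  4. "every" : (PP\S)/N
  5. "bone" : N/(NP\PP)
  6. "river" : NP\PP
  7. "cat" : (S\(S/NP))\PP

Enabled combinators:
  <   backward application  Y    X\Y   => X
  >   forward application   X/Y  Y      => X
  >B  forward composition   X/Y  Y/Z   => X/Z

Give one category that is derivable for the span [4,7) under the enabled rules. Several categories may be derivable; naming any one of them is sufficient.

PP\S

[0,8] S   <
  [0,2] S/NP   >
    [0,1] "from" : (S/NP)/(PP/N)
    [1,2] "ate" : PP/N
  [2,8] S\(S/NP)   <
    [2,7] PP   <
      [2,4] S   <
        [2,3] "map" : N
        [3,4] "park" : S\N
      [4,7] PP\S   >
        [4,5] "every" : (PP\S)/N
        [5,7] N   >
          [5,6] "bone" : N/(NP\PP)
          [6,7] "river" : NP\PP
    [7,8] "cat" : (S\(S/NP))\PP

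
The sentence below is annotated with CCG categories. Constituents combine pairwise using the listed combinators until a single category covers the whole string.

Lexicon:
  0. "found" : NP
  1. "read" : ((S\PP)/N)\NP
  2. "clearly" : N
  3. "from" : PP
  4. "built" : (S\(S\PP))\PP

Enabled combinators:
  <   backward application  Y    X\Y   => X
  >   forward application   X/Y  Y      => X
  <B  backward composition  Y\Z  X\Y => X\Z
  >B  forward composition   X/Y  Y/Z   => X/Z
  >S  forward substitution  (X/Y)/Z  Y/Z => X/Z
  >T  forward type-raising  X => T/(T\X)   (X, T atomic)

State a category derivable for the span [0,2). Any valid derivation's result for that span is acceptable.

(S\PP)/N

[0,5] S   <
  [0,3] S\PP   >
    [0,2] (S\PP)/N   <
      [0,1] "found" : NP
      [1,2] "read" : ((S\PP)/N)\NP
    [2,3] "clearly" : N
  [3,5] S\(S\PP)   <
    [3,4] "from" : PP
    [4,5] "built" : (S\(S\PP))\PP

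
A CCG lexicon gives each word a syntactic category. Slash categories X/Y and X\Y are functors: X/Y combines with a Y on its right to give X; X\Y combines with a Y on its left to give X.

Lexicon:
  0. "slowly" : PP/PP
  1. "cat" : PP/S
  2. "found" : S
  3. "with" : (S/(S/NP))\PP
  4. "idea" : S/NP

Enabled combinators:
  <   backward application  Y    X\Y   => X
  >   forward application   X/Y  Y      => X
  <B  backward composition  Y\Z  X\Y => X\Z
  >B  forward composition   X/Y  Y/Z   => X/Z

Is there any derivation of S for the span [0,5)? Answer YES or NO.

YES

[0,5] S   >
  [0,4] S/(S/NP)   <
    [0,3] PP   >
      [0,2] PP/S   >B
        [0,1] "slowly" : PP/PP
        [1,2] "cat" : PP/S
      [2,3] "found" : S
    [3,4] "with" : (S/(S/NP))\PP
  [4,5] "idea" : S/NP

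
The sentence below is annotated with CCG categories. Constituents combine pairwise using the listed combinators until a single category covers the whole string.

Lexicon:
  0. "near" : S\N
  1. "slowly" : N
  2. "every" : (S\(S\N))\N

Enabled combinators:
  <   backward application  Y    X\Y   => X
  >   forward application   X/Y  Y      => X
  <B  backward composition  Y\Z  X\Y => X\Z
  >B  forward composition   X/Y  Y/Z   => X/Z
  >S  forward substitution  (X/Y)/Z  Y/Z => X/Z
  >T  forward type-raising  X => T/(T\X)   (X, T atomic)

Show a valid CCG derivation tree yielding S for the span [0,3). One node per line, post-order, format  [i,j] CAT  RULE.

[0,1] S\N  lex  "near"
[1,2] N  lex  "slowly"
[2,3] (S\(S\N))\N  lex  "every"
[1,3] S\(S\N)  <  k=2
[0,3] S  <  k=1

[0,3] S   <
  [0,1] "near" : S\N
  [1,3] S\(S\N)   <
    [1,2] "slowly" : N
    [2,3] "every" : (S\(S\N))\N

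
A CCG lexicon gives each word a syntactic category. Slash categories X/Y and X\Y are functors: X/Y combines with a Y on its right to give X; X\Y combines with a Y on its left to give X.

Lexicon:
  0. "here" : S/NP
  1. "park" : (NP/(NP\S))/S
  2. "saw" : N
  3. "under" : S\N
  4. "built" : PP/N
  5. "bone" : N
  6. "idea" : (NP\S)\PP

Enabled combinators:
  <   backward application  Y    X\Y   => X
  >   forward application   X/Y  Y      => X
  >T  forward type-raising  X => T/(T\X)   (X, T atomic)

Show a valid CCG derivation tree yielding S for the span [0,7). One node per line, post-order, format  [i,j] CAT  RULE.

[0,7] S   >
  [0,1] "here" : S/NP
  [1,7] NP   >
    [1,4] NP/(NP\S)   >
      [1,2] "park" : (NP/(NP\S))/S
      [2,4] S   <
        [2,3] "saw" : N
        [3,4] "under" : S\N
    [4,7] NP\S   <
      [4,6] PP   >
        [4,5] "built" : PP/N
        [5,6] "bone" : N
      [6,7] "idea" : (NP\S)\PP

[0,1] S/NP  lex  "here"
[1,2] (NP/(NP\S))/S  lex  "park"
[2,3] N  lex  "saw"
[3,4] S\N  lex  "under"
[2,4] S  <  k=3
[1,4] NP/(NP\S)  >  k=2
[4,5] PP/N  lex  "built"
[5,6] N  lex  "bone"
[4,6] PP  >  k=5
[6,7] (NP\S)\PP  lex  "idea"
[4,7] NP\S  <  k=6
[1,7] NP  >  k=4
[0,7] S  >  k=1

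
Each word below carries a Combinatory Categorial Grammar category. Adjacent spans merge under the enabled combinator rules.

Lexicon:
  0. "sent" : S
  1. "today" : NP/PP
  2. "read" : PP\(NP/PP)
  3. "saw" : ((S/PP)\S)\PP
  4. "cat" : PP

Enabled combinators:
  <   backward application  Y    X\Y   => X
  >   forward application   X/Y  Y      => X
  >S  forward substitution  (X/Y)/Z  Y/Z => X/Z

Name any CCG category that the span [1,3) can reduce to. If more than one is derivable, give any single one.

PP

[0,5] S   >
  [0,4] S/PP   <
    [0,1] "sent" : S
    [1,4] (S/PP)\S   <
      [1,3] PP   <
        [1,2] "today" : NP/PP
        [2,3] "read" : PP\(NP/PP)
      [3,4] "saw" : ((S/PP)\S)\PP
  [4,5] "cat" : PP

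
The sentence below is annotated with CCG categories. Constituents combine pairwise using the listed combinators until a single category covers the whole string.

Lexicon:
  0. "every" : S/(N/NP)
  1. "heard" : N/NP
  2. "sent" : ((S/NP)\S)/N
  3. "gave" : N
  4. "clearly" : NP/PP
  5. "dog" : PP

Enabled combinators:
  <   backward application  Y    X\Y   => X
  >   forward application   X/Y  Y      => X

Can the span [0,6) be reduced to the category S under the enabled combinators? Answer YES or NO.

YES

[0,6] S   >
  [0,4] S/NP   <
    [0,2] S   >
      [0,1] "every" : S/(N/NP)
      [1,2] "heard" : N/NP
    [2,4] (S/NP)\S   >
      [2,3] "sent" : ((S/NP)\S)/N
      [3,4] "gave" : N
  [4,6] NP   >
    [4,5] "clearly" : NP/PP
    [5,6] "dog" : PP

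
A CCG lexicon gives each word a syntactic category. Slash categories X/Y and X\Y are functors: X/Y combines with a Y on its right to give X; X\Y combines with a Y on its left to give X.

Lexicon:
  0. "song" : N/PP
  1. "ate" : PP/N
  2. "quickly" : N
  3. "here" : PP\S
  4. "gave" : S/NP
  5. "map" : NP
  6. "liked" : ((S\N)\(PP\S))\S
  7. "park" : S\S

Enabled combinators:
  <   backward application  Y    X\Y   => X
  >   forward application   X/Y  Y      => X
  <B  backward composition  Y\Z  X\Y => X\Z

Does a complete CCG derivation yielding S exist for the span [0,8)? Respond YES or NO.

YES

[0,8] S   <
  [0,3] N   >
    [0,1] "song" : N/PP
    [1,3] PP   >
      [1,2] "ate" : PP/N
      [2,3] "quickly" : N
  [3,8] S\N   <B
    [3,7] S\N   <
      [3,4] "here" : PP\S
      [4,7] (S\N)\(PP\S)   <
        [4,6] S   >
          [4,5] "gave" : S/NP
          [5,6] "map" : NP
        [6,7] "liked" : ((S\N)\(PP\S))\S
    [7,8] "park" : S\S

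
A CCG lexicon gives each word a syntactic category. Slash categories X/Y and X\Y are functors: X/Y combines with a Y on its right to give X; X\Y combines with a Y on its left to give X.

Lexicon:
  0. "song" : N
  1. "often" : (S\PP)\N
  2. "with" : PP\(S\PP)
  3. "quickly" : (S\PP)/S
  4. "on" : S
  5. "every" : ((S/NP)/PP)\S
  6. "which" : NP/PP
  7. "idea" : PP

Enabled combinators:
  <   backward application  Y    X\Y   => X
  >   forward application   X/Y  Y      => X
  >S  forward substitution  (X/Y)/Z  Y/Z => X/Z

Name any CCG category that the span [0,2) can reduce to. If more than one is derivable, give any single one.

S\PP

[0,8] S   >
  [0,7] S/PP   >S
    [0,6] (S/NP)/PP   <
      [0,5] S   <
        [0,3] PP   <
          [0,2] S\PP   <
            [0,1] "song" : N
            [1,2] "often" : (S\PP)\N
          [2,3] "with" : PP\(S\PP)
        [3,5] S\PP   >
          [3,4] "quickly" : (S\PP)/S
          [4,5] "on" : S
      [5,6] "every" : ((S/NP)/PP)\S
    [6,7] "which" : NP/PP
  [7,8] "idea" : PP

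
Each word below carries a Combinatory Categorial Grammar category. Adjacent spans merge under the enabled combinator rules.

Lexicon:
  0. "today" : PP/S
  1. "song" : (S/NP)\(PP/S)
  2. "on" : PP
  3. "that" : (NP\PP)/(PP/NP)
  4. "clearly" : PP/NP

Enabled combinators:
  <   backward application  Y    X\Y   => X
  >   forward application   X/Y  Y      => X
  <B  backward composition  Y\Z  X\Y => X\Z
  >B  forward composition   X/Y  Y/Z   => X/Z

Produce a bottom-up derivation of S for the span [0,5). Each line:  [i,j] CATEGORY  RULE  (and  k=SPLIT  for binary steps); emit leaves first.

[0,5] S   >
  [0,2] S/NP   <
    [0,1] "today" : PP/S
    [1,2] "song" : (S/NP)\(PP/S)
  [2,5] NP   <
    [2,3] "on" : PP
    [3,5] NP\PP   >
      [3,4] "that" : (NP\PP)/(PP/NP)
      [4,5] "clearly" : PP/NP

[0,1] PP/S  lex  "today"
[1,2] (S/NP)\(PP/S)  lex  "song"
[0,2] S/NP  <  k=1
[2,3] PP  lex  "on"
[3,4] (NP\PP)/(PP/NP)  lex  "that"
[4,5] PP/NP  lex  "clearly"
[3,5] NP\PP  >  k=4
[2,5] NP  <  k=3
[0,5] S  >  k=2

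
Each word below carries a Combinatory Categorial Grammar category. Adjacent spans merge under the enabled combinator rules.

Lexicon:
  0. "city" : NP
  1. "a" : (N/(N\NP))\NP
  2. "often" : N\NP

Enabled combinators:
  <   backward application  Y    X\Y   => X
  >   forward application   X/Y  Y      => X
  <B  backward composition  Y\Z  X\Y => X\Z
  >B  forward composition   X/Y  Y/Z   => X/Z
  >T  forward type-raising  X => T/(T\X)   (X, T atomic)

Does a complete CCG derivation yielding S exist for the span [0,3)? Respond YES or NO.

NP (N/(N\NP))\NP N\NP
CKY chart[0,3] = {N, N/(N\N), NP/(NP\N), PP/(PP\N), S/(S\N)}; S ∉ chart

NO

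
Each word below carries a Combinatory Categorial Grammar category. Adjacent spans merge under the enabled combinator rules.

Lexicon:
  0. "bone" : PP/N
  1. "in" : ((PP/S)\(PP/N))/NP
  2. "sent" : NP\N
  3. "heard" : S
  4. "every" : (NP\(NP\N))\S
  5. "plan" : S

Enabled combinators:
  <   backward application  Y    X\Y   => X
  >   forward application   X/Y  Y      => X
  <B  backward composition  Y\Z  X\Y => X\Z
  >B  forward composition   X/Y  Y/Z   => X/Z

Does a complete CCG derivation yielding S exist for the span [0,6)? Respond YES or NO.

NO

PP/N ((PP/S)\(PP/N))/NP NP\N S (NP\(NP\N))\S S
CKY chart[0,6] = {PP}; S ∉ chart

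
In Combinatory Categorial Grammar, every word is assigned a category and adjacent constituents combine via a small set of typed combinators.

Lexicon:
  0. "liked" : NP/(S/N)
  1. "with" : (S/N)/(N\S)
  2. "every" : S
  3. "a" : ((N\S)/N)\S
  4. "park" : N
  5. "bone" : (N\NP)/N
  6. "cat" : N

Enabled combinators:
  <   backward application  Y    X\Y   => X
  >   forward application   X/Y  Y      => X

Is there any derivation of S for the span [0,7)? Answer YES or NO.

NP/(S/N) (S/N)/(N\S) S ((N\S)/N)\S N (N\NP)/N N
CKY chart[0,7] = {N}; S ∉ chart

NO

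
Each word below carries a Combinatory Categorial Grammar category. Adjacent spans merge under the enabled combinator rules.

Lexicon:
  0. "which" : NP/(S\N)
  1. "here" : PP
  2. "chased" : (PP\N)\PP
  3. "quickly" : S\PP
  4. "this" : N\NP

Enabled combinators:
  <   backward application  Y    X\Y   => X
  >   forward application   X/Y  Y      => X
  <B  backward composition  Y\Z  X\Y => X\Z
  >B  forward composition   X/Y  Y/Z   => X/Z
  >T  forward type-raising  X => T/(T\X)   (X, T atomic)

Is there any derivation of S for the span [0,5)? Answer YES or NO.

NO

NP/(S\N) PP (PP\N)\PP S\PP N\NP
CKY chart[0,5] = {N, N/(N\N), NP/(NP\N), PP/(PP\N), S/(S\N)}; S ∉ chart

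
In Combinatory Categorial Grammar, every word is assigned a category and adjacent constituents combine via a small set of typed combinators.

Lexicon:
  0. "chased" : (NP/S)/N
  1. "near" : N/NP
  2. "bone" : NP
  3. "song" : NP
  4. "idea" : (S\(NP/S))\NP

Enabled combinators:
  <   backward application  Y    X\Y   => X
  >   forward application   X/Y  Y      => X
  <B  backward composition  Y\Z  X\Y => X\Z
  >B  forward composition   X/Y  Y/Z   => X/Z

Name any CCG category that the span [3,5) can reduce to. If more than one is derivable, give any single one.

S\(NP/S)

[0,5] S   <
  [0,3] NP/S   >
    [0,1] "chased" : (NP/S)/N
    [1,3] N   >
      [1,2] "near" : N/NP
      [2,3] "bone" : NP
  [3,5] S\(NP/S)   <
    [3,4] "song" : NP
    [4,5] "idea" : (S\(NP/S))\NP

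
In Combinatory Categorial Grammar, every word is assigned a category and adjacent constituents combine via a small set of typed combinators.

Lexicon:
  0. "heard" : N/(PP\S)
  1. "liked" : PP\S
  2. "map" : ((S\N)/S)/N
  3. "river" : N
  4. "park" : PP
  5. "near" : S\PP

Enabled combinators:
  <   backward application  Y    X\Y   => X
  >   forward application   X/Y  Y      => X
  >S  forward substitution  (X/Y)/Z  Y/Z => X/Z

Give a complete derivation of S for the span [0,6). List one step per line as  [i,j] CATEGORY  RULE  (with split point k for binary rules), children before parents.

[0,6] S   <
  [0,2] N   >
    [0,1] "heard" : N/(PP\S)
    [1,2] "liked" : PP\S
  [2,6] S\N   >
    [2,4] (S\N)/S   >
      [2,3] "map" : ((S\N)/S)/N
      [3,4] "river" : N
    [4,6] S   <
      [4,5] "park" : PP
      [5,6] "near" : S\PP

[0,1] N/(PP\S)  lex  "heard"
[1,2] PP\S  lex  "liked"
[0,2] N  >  k=1
[2,3] ((S\N)/S)/N  lex  "map"
[3,4] N  lex  "river"
[2,4] (S\N)/S  >  k=3
[4,5] PP  lex  "park"
[5,6] S\PP  lex  "near"
[4,6] S  <  k=5
[2,6] S\N  >  k=4
[0,6] S  <  k=2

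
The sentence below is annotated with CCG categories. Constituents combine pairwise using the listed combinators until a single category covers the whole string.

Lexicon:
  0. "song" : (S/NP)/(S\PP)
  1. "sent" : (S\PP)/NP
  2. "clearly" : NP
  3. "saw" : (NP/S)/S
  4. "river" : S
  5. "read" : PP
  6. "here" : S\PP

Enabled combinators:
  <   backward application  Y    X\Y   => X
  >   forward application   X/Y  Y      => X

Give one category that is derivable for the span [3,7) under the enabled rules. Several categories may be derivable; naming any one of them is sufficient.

[0,7] S   >
  [0,3] S/NP   >
    [0,1] "song" : (S/NP)/(S\PP)
    [1,3] S\PP   >
      [1,2] "sent" : (S\PP)/NP
      [2,3] "clearly" : NP
  [3,7] NP   >
    [3,5] NP/S   >
      [3,4] "saw" : (NP/S)/S
      [4,5] "river" : S
    [5,7] S   <
      [5,6] "read" : PP
      [6,7] "here" : S\PP

NP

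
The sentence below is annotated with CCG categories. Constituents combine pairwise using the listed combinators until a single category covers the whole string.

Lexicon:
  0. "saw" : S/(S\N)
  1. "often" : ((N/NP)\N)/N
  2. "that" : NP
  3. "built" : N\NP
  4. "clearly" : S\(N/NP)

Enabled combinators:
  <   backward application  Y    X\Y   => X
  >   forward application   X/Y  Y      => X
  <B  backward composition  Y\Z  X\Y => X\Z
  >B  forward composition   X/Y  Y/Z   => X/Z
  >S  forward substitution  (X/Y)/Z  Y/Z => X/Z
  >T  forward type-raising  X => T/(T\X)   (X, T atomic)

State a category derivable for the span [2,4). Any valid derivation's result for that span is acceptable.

N

[0,5] S   >
  [0,1] "saw" : S/(S\N)
  [1,5] S\N   <B
    [1,4] (N/NP)\N   >
      [1,2] "often" : ((N/NP)\N)/N
      [2,4] N   <
        [2,3] "that" : NP
        [3,4] "built" : N\NP
    [4,5] "clearly" : S\(N/NP)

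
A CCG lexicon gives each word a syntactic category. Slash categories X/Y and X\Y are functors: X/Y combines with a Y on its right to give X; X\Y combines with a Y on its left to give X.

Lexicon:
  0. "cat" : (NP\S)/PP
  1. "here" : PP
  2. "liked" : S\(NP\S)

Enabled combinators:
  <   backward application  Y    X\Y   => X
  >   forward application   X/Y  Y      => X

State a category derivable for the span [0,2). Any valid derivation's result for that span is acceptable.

[0,3] S   <
  [0,2] NP\S   >
    [0,1] "cat" : (NP\S)/PP
    [1,2] "here" : PP
  [2,3] "liked" : S\(NP\S)

NP\S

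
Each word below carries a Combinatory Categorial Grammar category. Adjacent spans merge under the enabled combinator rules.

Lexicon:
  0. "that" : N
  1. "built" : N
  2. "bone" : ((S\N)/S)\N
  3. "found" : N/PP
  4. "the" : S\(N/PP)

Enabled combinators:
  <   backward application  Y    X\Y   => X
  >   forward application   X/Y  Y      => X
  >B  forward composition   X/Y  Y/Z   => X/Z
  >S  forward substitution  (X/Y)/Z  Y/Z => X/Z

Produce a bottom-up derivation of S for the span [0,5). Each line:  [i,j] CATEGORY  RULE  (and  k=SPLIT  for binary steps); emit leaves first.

[0,5] S   <
  [0,1] "that" : N
  [1,5] S\N   >
    [1,3] (S\N)/S   <
      [1,2] "built" : N
      [2,3] "bone" : ((S\N)/S)\N
    [3,5] S   <
      [3,4] "found" : N/PP
      [4,5] "the" : S\(N/PP)

[0,1] N  lex  "that"
[1,2] N  lex  "built"
[2,3] ((S\N)/S)\N  lex  "bone"
[1,3] (S\N)/S  <  k=2
[3,4] N/PP  lex  "found"
[4,5] S\(N/PP)  lex  "the"
[3,5] S  <  k=4
[1,5] S\N  >  k=3
[0,5] S  <  k=1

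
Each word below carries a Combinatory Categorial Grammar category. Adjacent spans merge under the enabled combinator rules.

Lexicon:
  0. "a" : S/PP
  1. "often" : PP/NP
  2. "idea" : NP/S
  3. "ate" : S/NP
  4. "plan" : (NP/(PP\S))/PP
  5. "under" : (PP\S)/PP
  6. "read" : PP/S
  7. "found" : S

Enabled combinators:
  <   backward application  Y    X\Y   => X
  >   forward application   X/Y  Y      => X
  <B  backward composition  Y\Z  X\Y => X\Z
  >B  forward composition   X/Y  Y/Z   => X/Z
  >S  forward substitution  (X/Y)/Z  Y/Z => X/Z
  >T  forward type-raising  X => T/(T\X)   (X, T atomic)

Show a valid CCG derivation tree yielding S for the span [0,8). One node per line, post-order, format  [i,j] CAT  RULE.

[0,1] S/PP  lex  "a"
[1,2] PP/NP  lex  "often"
[2,3] NP/S  lex  "idea"
[1,3] PP/S  >B  k=2
[3,4] S/NP  lex  "ate"
[1,4] PP/NP  >B  k=3
[4,5] (NP/(PP\S))/PP  lex  "plan"
[5,6] (PP\S)/PP  lex  "under"
[4,6] NP/PP  >S  k=5
[6,7] PP/S  lex  "read"
[7,8] S  lex  "found"
[6,8] PP  >  k=7
[4,8] NP  >  k=6
[1,8] PP  >  k=4
[0,8] S  >  k=1

[0,8] S   >
  [0,1] "a" : S/PP
  [1,8] PP   >
    [1,4] PP/NP   >B
      [1,3] PP/S   >B
        [1,2] "often" : PP/NP
        [2,3] "idea" : NP/S
      [3,4] "ate" : S/NP
    [4,8] NP   >
      [4,6] NP/PP   >S
        [4,5] "plan" : (NP/(PP\S))/PP
        [5,6] "under" : (PP\S)/PP
      [6,8] PP   >
        [6,7] "read" : PP/S
        [7,8] "found" : S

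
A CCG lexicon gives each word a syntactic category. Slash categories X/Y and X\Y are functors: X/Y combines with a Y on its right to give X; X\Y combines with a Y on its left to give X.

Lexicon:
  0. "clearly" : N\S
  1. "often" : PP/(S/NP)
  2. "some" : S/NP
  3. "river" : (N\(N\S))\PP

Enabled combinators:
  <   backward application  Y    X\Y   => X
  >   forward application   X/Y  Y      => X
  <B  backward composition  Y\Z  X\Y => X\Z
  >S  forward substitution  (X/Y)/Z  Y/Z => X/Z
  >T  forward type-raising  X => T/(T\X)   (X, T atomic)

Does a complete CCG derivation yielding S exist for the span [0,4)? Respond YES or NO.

N\S PP/(S/NP) S/NP (N\(N\S))\PP
CKY chart[0,4] = {N, N/(N\N), NP/(NP\N), PP/(PP\N), S/(S\N)}; S ∉ chart

NO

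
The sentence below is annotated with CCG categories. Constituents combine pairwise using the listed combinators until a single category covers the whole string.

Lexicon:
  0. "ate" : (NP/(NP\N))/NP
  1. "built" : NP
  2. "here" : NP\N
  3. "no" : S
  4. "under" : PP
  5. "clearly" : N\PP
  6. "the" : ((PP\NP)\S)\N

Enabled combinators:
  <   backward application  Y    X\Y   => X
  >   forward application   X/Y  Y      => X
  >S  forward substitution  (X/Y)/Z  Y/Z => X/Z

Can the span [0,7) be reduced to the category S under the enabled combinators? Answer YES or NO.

NO

(NP/(NP\N))/NP NP NP\N S PP N\PP ((PP\NP)\S)\N
CKY chart[0,7] = {PP}; S ∉ chart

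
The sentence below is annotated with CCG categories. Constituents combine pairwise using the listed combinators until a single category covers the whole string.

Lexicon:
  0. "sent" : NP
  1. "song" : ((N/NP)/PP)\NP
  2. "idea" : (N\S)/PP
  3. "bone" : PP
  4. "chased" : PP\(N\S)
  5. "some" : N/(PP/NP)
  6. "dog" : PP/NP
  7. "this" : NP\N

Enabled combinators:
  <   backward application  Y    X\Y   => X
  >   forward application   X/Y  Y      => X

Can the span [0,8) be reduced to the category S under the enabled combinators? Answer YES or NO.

NP ((N/NP)/PP)\NP (N\S)/PP PP PP\(N\S) N/(PP/NP) PP/NP NP\N
CKY chart[0,8] = {N}; S ∉ chart

NO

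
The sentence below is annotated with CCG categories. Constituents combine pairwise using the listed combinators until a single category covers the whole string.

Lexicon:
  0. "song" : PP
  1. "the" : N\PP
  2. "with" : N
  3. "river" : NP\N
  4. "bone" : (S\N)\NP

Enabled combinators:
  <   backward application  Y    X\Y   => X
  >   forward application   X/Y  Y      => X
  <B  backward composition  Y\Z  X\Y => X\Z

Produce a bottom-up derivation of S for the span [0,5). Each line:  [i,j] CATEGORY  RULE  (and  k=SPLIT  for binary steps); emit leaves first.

[0,1] PP  lex  "song"
[1,2] N\PP  lex  "the"
[0,2] N  <  k=1
[2,3] N  lex  "with"
[3,4] NP\N  lex  "river"
[2,4] NP  <  k=3
[4,5] (S\N)\NP  lex  "bone"
[2,5] S\N  <  k=4
[0,5] S  <  k=2

[0,5] S   <
  [0,2] N   <
    [0,1] "song" : PP
    [1,2] "the" : N\PP
  [2,5] S\N   <
    [2,4] NP   <
      [2,3] "with" : N
      [3,4] "river" : NP\N
    [4,5] "bone" : (S\N)\NP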